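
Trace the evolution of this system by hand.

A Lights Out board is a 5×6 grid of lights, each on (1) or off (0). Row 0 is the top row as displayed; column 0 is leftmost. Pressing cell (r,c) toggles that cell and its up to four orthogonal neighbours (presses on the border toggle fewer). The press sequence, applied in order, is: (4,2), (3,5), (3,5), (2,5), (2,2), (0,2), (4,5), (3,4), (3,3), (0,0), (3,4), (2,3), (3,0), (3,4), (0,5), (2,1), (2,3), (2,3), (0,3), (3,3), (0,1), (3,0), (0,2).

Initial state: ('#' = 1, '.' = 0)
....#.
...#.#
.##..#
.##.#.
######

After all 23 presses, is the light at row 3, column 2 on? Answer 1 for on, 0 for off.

1

0) ....#.
...#.#
.##..#
.##.#.
######
1) ....#.
...#.#
.##..#
.#..#.
#...##
2) ....#.
...#.#
.##...
.#...#
#...#.
3) ....#.
...#.#
.##..#
.#..#.
#...##
4) ....#.
...#..
.##.#.
.#..##
#...##
5) ....#.
..##..
...##.
.##.##
#...##
6) .####.
...#..
...##.
.##.##
#...##
7) .####.
...#..
...##.
.##.#.
#.....
8) .####.
...#..
...#..
.###.#
#...#.
9) .####.
...#..
......
.#..##
#..##.
10) #.###.
#..#..
......
.#..##
#..##.
11) #.###.
#..#..
....#.
.#.#..
#..#..
12) #.###.
#.....
..##..
.#....
#..#..
13) #.###.
#.....
#.##..
#.....
...#..
14) #.###.
#.....
#.###.
#..###
...##.
15) #.##.#
#....#
#.###.
#..###
...##.
16) #.##.#
##...#
.#.##.
##.###
...##.
17) #.##.#
##.#.#
.##...
##..##
...##.
18) #.##.#
##...#
.#.##.
##.###
...##.
19) #...##
##.#.#
.#.##.
##.###
...##.
20) #...##
##.#.#
.#..#.
###..#
....#.
21) .##.##
#..#.#
.#..#.
###..#
....#.
22) .##.##
#..#.#
##..#.
..#..#
#...#.
23) ...###
#.##.#
##..#.
..#..#
#...#.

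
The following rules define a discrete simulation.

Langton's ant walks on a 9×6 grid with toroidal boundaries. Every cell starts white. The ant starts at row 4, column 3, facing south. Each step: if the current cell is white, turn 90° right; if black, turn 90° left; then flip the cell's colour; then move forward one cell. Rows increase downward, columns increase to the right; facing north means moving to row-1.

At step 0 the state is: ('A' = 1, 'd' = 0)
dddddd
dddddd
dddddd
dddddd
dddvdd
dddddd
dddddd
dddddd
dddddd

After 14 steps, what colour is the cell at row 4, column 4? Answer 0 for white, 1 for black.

1

gen 0: dddddd
dddddd
dddddd
dddddd
dddvdd
dddddd
dddddd
dddddd
dddddd
gen 1: dddddd
dddddd
dddddd
dddddd
dd<Add
dddddd
dddddd
dddddd
dddddd
gen 2: dddddd
dddddd
dddddd
dd^ddd
ddAAdd
dddddd
dddddd
dddddd
dddddd
gen 3: dddddd
dddddd
dddddd
ddA>dd
ddAAdd
dddddd
dddddd
dddddd
dddddd
gen 4: dddddd
dddddd
dddddd
ddAAdd
ddAvdd
dddddd
dddddd
dddddd
dddddd
gen 5: dddddd
dddddd
dddddd
ddAAdd
ddAd>d
dddddd
dddddd
dddddd
dddddd
gen 6: dddddd
dddddd
dddddd
ddAAdd
ddAdAd
ddddvd
dddddd
dddddd
dddddd
gen 7: dddddd
dddddd
dddddd
ddAAdd
ddAdAd
ddd<Ad
dddddd
dddddd
dddddd
gen 8: dddddd
dddddd
dddddd
ddAAdd
ddA^Ad
dddAAd
dddddd
dddddd
dddddd
gen 9: dddddd
dddddd
dddddd
ddAAdd
ddAA>d
dddAAd
dddddd
dddddd
dddddd
gen 10: dddddd
dddddd
dddddd
ddAA^d
ddAAdd
dddAAd
dddddd
dddddd
dddddd
gen 11: dddddd
dddddd
dddddd
ddAAA>
ddAAdd
dddAAd
dddddd
dddddd
dddddd
gen 12: dddddd
dddddd
dddddd
ddAAAA
ddAAdv
dddAAd
dddddd
dddddd
dddddd
gen 13: dddddd
dddddd
dddddd
ddAAAA
ddAA<A
dddAAd
dddddd
dddddd
dddddd
gen 14: dddddd
dddddd
dddddd
ddAA^A
ddAAAA
dddAAd
dddddd
dddddd
dddddd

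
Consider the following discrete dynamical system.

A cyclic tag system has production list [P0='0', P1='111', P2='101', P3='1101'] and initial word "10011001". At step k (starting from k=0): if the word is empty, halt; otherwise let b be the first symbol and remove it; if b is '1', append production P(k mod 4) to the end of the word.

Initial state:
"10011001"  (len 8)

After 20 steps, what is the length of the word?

gen 0: "10011001"  (len 8)
gen 1: "00110010"  (len 8)
gen 2: "0110010"  (len 7)
gen 3: "110010"  (len 6)
gen 4: "100101101"  (len 9)
gen 5: "001011010"  (len 9)
gen 6: "01011010"  (len 8)
gen 7: "1011010"  (len 7)
gen 8: "0110101101"  (len 10)
gen 9: "110101101"  (len 9)
gen 10: "10101101111"  (len 11)
gen 11: "0101101111101"  (len 13)
gen 12: "101101111101"  (len 12)
gen 13: "011011111010"  (len 12)
gen 14: "11011111010"  (len 11)
gen 15: "1011111010101"  (len 13)
gen 16: "0111110101011101"  (len 16)
gen 17: "111110101011101"  (len 15)
gen 18: "11110101011101111"  (len 17)
gen 19: "1110101011101111101"  (len 19)
gen 20: "1101010111011111011101"  (len 22)

22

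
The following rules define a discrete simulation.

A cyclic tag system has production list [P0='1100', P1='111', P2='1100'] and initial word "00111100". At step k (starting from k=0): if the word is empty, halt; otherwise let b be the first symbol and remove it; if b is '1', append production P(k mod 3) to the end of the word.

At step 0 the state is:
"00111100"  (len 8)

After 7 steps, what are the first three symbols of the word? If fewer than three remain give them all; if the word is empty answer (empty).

[0] "00111100"  (len 8)
[1] "0111100"  (len 7)
[2] "111100"  (len 6)
[3] "111001100"  (len 9)
[4] "110011001100"  (len 12)
[5] "10011001100111"  (len 14)
[6] "00110011001111100"  (len 17)
[7] "0110011001111100"  (len 16)

011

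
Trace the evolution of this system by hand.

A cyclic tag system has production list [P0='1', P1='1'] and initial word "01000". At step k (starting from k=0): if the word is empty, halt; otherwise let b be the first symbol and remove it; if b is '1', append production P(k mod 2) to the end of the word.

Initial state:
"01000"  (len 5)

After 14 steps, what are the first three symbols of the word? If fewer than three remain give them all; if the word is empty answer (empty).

1

gen 0: "01000"  (len 5)
gen 1: "1000"  (len 4)
gen 2: "0001"  (len 4)
gen 3: "001"  (len 3)
gen 4: "01"  (len 2)
gen 5: "1"  (len 1)
gen 6: "1"  (len 1)
gen 7: "1"  (len 1)
gen 8: "1"  (len 1)
gen 9: "1"  (len 1)
gen 10: "1"  (len 1)
gen 11: "1"  (len 1)
gen 12: "1"  (len 1)
gen 13: "1"  (len 1)
gen 14: "1"  (len 1)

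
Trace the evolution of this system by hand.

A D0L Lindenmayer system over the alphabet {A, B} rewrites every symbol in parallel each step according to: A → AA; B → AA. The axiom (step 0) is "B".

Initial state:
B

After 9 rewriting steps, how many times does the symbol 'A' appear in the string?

512

step 0: B
step 1: AA
step 2: AAAA
step 3: AAAAAAAA
step 4: AAAAAAAAAAAAAAAA
step 5: AAAAAAAAAAAAAAAAAAAAAAAAAAAAAAAA
step 6: AAAAAAAAAAAAAAAAAAAAAAAAAAAAAAAAAAAAAAAAAAAAAAAAAAAAAAAAAAAAAAAA
step 7: AAAAAAAAAAAAAAAAAAAAAAAAAAAAAAAAAAAAAAAAAAAAAAAAAAAAAAAAAA…AAAAAAAAAAAAAAAAAAAAAAAAAAAAAAAAAAAAAAAAAAAAAAAAAAAAAAAAAA  (len 128)
step 8: AAAAAAAAAAAAAAAAAAAAAAAAAAAAAAAAAAAAAAAAAAAAAAAAAAAAAAAAAA…AAAAAAAAAAAAAAAAAAAAAAAAAAAAAAAAAAAAAAAAAAAAAAAAAAAAAAAAAA  (len 256)
step 9: AAAAAAAAAAAAAAAAAAAAAAAAAAAAAAAAAAAAAAAAAAAAAAAAAAAAAAAAAA…AAAAAAAAAAAAAAAAAAAAAAAAAAAAAAAAAAAAAAAAAAAAAAAAAAAAAAAAAA  (len 512)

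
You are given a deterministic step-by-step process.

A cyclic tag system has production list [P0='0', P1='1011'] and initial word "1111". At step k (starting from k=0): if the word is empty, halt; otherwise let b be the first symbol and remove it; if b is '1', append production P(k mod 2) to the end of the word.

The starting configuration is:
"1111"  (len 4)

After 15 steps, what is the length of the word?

k=0  "1111"  (len 4)
k=1  "1110"  (len 4)
k=2  "1101011"  (len 7)
k=3  "1010110"  (len 7)
k=4  "0101101011"  (len 10)
k=5  "101101011"  (len 9)
k=6  "011010111011"  (len 12)
k=7  "11010111011"  (len 11)
k=8  "10101110111011"  (len 14)
k=9  "01011101110110"  (len 14)
k=10  "1011101110110"  (len 13)
k=11  "0111011101100"  (len 13)
k=12  "111011101100"  (len 12)
k=13  "110111011000"  (len 12)
k=14  "101110110001011"  (len 15)
k=15  "011101100010110"  (len 15)

15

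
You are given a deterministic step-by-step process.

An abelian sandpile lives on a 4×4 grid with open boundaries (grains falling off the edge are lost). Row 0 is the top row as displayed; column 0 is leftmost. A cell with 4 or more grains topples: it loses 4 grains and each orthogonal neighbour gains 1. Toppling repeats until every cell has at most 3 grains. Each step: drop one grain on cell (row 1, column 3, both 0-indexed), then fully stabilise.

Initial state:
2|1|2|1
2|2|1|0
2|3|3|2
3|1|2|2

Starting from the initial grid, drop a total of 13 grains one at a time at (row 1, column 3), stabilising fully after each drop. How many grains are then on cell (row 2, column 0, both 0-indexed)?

3

t=0: 2|1|2|1
2|2|1|0
2|3|3|2
3|1|2|2
t=1: 2|1|2|1
2|2|1|1
2|3|3|2
3|1|2|2
t=2: 2|1|2|1
2|2|1|2
2|3|3|2
3|1|2|2
t=3: 2|1|2|1
2|2|1|3
2|3|3|2
3|1|2|2
t=4: 2|1|2|2
2|2|2|0
2|3|3|3
3|1|2|2
t=5: 2|1|2|2
2|2|2|1
2|3|3|3
3|1|2|2
t=6: 2|1|2|2
2|2|2|2
2|3|3|3
3|1|2|2
t=7: 2|1|2|2
2|2|2|3
2|3|3|3
3|1|2|2
t=8: 2|2|3|3
3|0|1|2
3|1|2|1
3|2|3|3
t=9: 2|2|3|3
3|0|1|3
3|1|2|1
3|2|3|3
t=10: 2|3|0|1
3|0|3|1
3|1|2|2
3|2|3|3
t=11: 2|3|0|1
3|0|3|2
3|1|2|2
3|2|3|3
t=12: 2|3|0|1
3|0|3|3
3|1|2|2
3|2|3|3
t=13: 2|3|1|2
3|1|0|1
3|1|3|3
3|2|3|3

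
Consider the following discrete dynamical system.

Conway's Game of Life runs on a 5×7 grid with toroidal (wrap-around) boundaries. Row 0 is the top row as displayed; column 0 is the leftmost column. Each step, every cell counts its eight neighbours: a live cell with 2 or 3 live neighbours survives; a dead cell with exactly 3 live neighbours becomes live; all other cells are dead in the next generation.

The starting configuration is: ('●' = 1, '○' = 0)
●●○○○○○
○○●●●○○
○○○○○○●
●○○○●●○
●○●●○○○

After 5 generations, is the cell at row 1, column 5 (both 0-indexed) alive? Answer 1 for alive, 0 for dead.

t=0: ●●○○○○○
○○●●●○○
○○○○○○●
●○○○●●○
●○●●○○○
t=1: ●○○○●○○
●●●●○○○
○○○○○○●
●●○●●●○
●○●●●○○
t=2: ●○○○●○●
●●●●○○●
○○○○○●●
●●○○○●○
●○●○○○○
t=3: ○○○○○●○
○●●●●○○
○○○○●●○
●●○○○●○
○○○○○●○
t=4: ○○●●○●○
○○●●○○○
●○○○○●●
○○○○○●○
○○○○●●○
t=5: ○○●○○●○
○●●●○●○
○○○○●●●
○○○○○○○
○○○●○●●

1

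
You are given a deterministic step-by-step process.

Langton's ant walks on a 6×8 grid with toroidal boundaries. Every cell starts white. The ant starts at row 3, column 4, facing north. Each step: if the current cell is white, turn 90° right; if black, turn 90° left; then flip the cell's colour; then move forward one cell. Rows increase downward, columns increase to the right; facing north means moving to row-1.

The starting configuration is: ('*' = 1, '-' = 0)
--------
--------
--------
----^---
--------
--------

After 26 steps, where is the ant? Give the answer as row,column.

0,3

t=0: --------
--------
--------
----^---
--------
--------
t=1: --------
--------
--------
----*>--
--------
--------
t=2: --------
--------
--------
----**--
-----v--
--------
t=3: --------
--------
--------
----**--
----<*--
--------
t=4: --------
--------
--------
----^*--
----**--
--------
t=5: --------
--------
--------
---<-*--
----**--
--------
t=6: --------
--------
---^----
---*-*--
----**--
--------
t=7: --------
--------
---*>---
---*-*--
----**--
--------
t=8: --------
--------
---**---
---*v*--
----**--
--------
t=9: --------
--------
---**---
---<**--
----**--
--------
t=10: --------
--------
---**---
----**--
---v**--
--------
t=11: --------
--------
---**---
----**--
--<***--
--------
t=12: --------
--------
---**---
--^-**--
--****--
--------
t=13: --------
--------
---**---
--*>**--
--****--
--------
t=14: --------
--------
---**---
--****--
--*v**--
--------
t=15: --------
--------
---**---
--****--
--*->*--
--------
t=16: --------
--------
---**---
--**^*--
--*--*--
--------
t=17: --------
--------
---**---
--*<-*--
--*--*--
--------
t=18: --------
--------
---**---
--*--*--
--*v-*--
--------
t=19: --------
--------
---**---
--*--*--
--<*-*--
--------
t=20: --------
--------
---**---
--*--*--
---*-*--
--v-----
t=21: --------
--------
---**---
--*--*--
---*-*--
-<*-----
t=22: --------
--------
---**---
--*--*--
-^-*-*--
-**-----
t=23: --------
--------
---**---
--*--*--
-*>*-*--
-**-----
t=24: --------
--------
---**---
--*--*--
-***-*--
-*v-----
t=25: --------
--------
---**---
--*--*--
-***-*--
-*->----
t=26: ---v----
--------
---**---
--*--*--
-***-*--
-*-*----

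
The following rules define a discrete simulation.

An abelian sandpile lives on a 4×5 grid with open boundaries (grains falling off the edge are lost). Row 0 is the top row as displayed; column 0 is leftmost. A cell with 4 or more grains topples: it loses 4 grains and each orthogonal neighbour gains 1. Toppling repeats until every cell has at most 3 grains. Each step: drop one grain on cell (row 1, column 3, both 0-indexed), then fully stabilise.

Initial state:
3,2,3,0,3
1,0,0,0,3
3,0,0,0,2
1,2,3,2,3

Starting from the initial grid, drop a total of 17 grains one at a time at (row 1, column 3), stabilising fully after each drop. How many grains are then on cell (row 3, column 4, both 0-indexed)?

step 0: 3,2,3,0,3
1,0,0,0,3
3,0,0,0,2
1,2,3,2,3
step 1: 3,2,3,0,3
1,0,0,1,3
3,0,0,0,2
1,2,3,2,3
step 2: 3,2,3,0,3
1,0,0,2,3
3,0,0,0,2
1,2,3,2,3
step 3: 3,2,3,0,3
1,0,0,3,3
3,0,0,0,2
1,2,3,2,3
step 4: 3,2,3,2,0
1,0,1,1,1
3,0,0,1,3
1,2,3,2,3
step 5: 3,2,3,2,0
1,0,1,2,1
3,0,0,1,3
1,2,3,2,3
step 6: 3,2,3,2,0
1,0,1,3,1
3,0,0,1,3
1,2,3,2,3
step 7: 3,2,3,3,0
1,0,2,0,2
3,0,0,2,3
1,2,3,2,3
step 8: 3,2,3,3,0
1,0,2,1,2
3,0,0,2,3
1,2,3,2,3
step 9: 3,2,3,3,0
1,0,2,2,2
3,0,0,2,3
1,2,3,2,3
step 10: 3,2,3,3,0
1,0,2,3,2
3,0,0,2,3
1,2,3,2,3
step 11: 3,3,1,1,1
1,1,0,2,3
3,0,1,3,3
1,2,3,2,3
step 12: 3,3,1,1,1
1,1,0,3,3
3,0,1,3,3
1,2,3,2,3
step 13: 3,3,1,2,2
1,1,1,2,1
3,0,3,2,2
1,3,0,1,1
step 14: 3,3,1,2,2
1,1,1,3,1
3,0,3,2,2
1,3,0,1,1
step 15: 3,3,1,3,2
1,1,2,0,2
3,0,3,3,2
1,3,0,1,1
step 16: 3,3,1,3,2
1,1,2,1,2
3,0,3,3,2
1,3,0,1,1
step 17: 3,3,1,3,2
1,1,2,2,2
3,0,3,3,2
1,3,0,1,1

1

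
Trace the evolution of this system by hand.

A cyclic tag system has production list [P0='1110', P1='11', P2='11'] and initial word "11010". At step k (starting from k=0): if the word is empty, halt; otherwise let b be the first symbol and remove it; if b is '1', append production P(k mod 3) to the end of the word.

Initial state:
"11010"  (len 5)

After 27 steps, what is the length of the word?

38

[0] "11010"  (len 5)
[1] "10101110"  (len 8)
[2] "010111011"  (len 9)
[3] "10111011"  (len 8)
[4] "01110111110"  (len 11)
[5] "1110111110"  (len 10)
[6] "11011111011"  (len 11)
[7] "10111110111110"  (len 14)
[8] "011111011111011"  (len 15)
[9] "11111011111011"  (len 14)
[10] "11110111110111110"  (len 17)
[11] "111011111011111011"  (len 18)
[12] "1101111101111101111"  (len 19)
[13] "1011111011111011111110"  (len 22)
[14] "01111101111101111111011"  (len 23)
[15] "1111101111101111111011"  (len 22)
[16] "1111011111011111110111110"  (len 25)
[17] "11101111101111111011111011"  (len 26)
[18] "110111110111111101111101111"  (len 27)
[19] "101111101111111011111011111110"  (len 30)
[20] "0111110111111101111101111111011"  (len 31)
[21] "111110111111101111101111111011"  (len 30)
[22] "111101111111011111011111110111110"  (len 33)
[23] "1110111111101111101111111011111011"  (len 34)
[24] "11011111110111110111111101111101111"  (len 35)
[25] "10111111101111101111111011111011111110"  (len 38)
[26] "011111110111110111111101111101111111011"  (len 39)
[27] "11111110111110111111101111101111111011"  (len 38)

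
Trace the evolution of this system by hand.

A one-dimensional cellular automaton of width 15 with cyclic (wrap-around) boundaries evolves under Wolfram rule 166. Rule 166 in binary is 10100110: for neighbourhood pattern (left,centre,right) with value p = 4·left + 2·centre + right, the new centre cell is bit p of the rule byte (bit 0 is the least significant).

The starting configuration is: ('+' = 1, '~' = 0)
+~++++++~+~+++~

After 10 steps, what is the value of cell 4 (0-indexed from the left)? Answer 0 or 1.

0) +~++++++~+~+++~
1) ++~++++~+++~+~+
2) +~+~++~+~+~+++~
3) ++++~~+++++~+~+
4) +++~~+~+++~+++~
5) ~+~~+++~+~+~+~+
6) ++~+~+~++++++++
7) +~+++++~+++++++
8) ~+~+++~+~++++++
9) +++~+~+++~++++~
10) ~+~+++~+~+~++~+

1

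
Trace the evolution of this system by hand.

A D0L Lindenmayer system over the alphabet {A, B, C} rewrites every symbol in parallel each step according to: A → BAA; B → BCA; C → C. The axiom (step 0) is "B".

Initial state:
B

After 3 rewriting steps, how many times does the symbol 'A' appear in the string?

8

k=0  B
k=1  BCA
k=2  BCACBAA
k=3  BCACBAACBCABAABAA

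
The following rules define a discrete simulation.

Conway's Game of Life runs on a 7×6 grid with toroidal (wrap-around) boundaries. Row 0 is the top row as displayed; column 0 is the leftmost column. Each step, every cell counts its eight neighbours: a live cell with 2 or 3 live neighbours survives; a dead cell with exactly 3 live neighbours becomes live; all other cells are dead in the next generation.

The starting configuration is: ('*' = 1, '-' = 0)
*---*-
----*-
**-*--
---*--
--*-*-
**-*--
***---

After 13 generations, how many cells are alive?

[0] *---*-
----*-
**-*--
---*--
--*-*-
**-*--
***---
[1] *--*--
**-**-
--***-
-*-**-
-**-*-
*--*-*
--**--
[2] *----*
**----
*-----
-*---*
-*----
*----*
****-*
[3] ----*-
-*----
-----*
-*----
-*---*
----**
--*---
[4] ------
------
*-----
------
----**
*---**
---***
[5] ----*-
------
------
-----*
*---*-
*-----
*--*--
[6] ------
------
------
-----*
*-----
**----
-----*
[7] ------
------
------
------
**---*
**---*
*-----
[8] ------
------
------
*-----
-*---*
------
**---*
[9] *-----
------
------
*-----
*-----
-*---*
*-----
[10] ------
------
------
------
**---*
-*---*
**---*
[11] *-----
------
------
*-----
-*---*
--*-*-
-*---*
[12] *-----
------
------
*-----
**---*
-**-**
**---*
[13] **---*
------
------
**---*
--*-*-
--*-*-
--*-*-

12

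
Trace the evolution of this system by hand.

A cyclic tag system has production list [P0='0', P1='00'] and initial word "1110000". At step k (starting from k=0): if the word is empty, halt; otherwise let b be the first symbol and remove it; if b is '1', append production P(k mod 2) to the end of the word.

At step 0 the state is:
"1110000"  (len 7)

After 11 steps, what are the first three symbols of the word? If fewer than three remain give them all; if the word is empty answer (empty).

(empty)

gen 0: "1110000"  (len 7)
gen 1: "1100000"  (len 7)
gen 2: "10000000"  (len 8)
gen 3: "00000000"  (len 8)
gen 4: "0000000"  (len 7)
gen 5: "000000"  (len 6)
gen 6: "00000"  (len 5)
gen 7: "0000"  (len 4)
gen 8: "000"  (len 3)
gen 9: "00"  (len 2)
gen 10: "0"  (len 1)
gen 11: (halted — word empty)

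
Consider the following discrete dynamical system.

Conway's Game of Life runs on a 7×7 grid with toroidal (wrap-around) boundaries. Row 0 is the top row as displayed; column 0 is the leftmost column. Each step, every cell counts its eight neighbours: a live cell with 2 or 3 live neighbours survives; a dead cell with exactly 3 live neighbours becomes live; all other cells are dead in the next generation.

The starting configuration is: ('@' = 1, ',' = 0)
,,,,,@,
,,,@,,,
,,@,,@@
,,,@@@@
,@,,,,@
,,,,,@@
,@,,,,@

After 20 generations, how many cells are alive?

11

0) ,,,,,@,
,,,@,,,
,,@,,@@
,,,@@@@
,@,,,,@
,,,,,@@
,@,,,,@
1) ,,,,,,,
,,,,@@@
,,@,,,@
,,@@@,,
,,,,,,,
,,,,,@@
@,,,,,@
2) @,,,,,,
,,,,,@@
,,@,,,@
,,@@,,,
,,,@@@,
@,,,,@@
@,,,,@@
3) @,,,,,,
@,,,,@@
,,@@,@@
,,@,,@,
,,@@,@,
@,,,,,,
,@,,,@,
4) @@,,,@,
@@,,@@,
@@@@,,,
,@,,,@,
,@@@@,@
,@@,@,@
@@,,,,@
5) ,,@,@@,
,,,@@@,
,,,@,@,
,,,,,@@
,,,,@,@
,,,,@,@
,,,,,,,
6) ,,,,,@,
,,@,,,@
,,,@,,,
,,,,,,@
@,,,@,@
,,,,,,,
,,,@@,,
7) ,,,@@@,
,,,,,,,
,,,,,,,
@,,,,@@
@,,,,@@
,,,@@@,
,,,,@,,
8) ,,,@@@,
,,,,@,,
,,,,,,@
@,,,,@,
@,,,,,,
,,,@,,,
,,,,,,,
9) ,,,@@@,
,,,@@,,
,,,,,@@
@,,,,,,
,,,,,,@
,,,,,,,
,,,@,,,
10) ,,@,,@,
,,,@,,@
,,,,@@@
@,,,,@,
,,,,,,,
,,,,,,,
,,,@,,,
11) ,,@@@,,
,,,@,,@
@,,,@,,
,,,,@@,
,,,,,,,
,,,,,,,
,,,,,,,
12) ,,@@@,,
,,@,,@,
,,,@@,@
,,,,@@,
,,,,,,,
,,,,,,,
,,,@,,,
13) ,,@,@,,
,,@,,@,
,,,@,,@
,,,@@@,
,,,,,,,
,,,,,,,
,,@@@,,
14) ,@@,@@,
,,@,@@,
,,@@,,@
,,,@@@,
,,,,@,,
,,,@,,,
,,@,@,,
15) ,@@,,,,
,,,,,,@
,,@,,,@
,,@,,@,
,,,,,@,
,,,@@,,
,@@,@@,
16) @@@@,@,
@@@,,,,
,,,,,@@
,,,,,@@
,,,@,@,
,,@@,,,
,@,,@@,
17) ,,,@,@,
,,,@@@,
,@,,,@,
,,,,,,,
,,@@,@@
,,@@,@,
@,,,,@@
18) ,,,@,,,
,,@@,@@
,,,,,@,
,,@,@@@
,,@@,@@
@@@@,,,
,,@@,@,
19) ,,,,,@@
,,@@,@@
,,@,,,,
,,@,,,,
,,,,,,,
@,,,,@,
,,,,,,,
20) ,,,,@@@
,,@@@@@
,@@,,,,
,,,,,,,
,,,,,,,
,,,,,,,
,,,,,@,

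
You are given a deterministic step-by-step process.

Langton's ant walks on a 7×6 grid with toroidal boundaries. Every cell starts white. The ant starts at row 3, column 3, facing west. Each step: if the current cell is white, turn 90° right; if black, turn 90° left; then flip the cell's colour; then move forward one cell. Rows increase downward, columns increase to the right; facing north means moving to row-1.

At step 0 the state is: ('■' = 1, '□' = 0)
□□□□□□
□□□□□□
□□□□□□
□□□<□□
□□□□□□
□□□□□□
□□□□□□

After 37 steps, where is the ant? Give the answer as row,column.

[0] □□□□□□
□□□□□□
□□□□□□
□□□<□□
□□□□□□
□□□□□□
□□□□□□
[1] □□□□□□
□□□□□□
□□□^□□
□□□■□□
□□□□□□
□□□□□□
□□□□□□
[2] □□□□□□
□□□□□□
□□□■>□
□□□■□□
□□□□□□
□□□□□□
□□□□□□
[3] □□□□□□
□□□□□□
□□□■■□
□□□■v□
□□□□□□
□□□□□□
□□□□□□
[4] □□□□□□
□□□□□□
□□□■■□
□□□<■□
□□□□□□
□□□□□□
□□□□□□
[5] □□□□□□
□□□□□□
□□□■■□
□□□□■□
□□□v□□
□□□□□□
□□□□□□
[6] □□□□□□
□□□□□□
□□□■■□
□□□□■□
□□<■□□
□□□□□□
□□□□□□
[7] □□□□□□
□□□□□□
□□□■■□
□□^□■□
□□■■□□
□□□□□□
□□□□□□
[8] □□□□□□
□□□□□□
□□□■■□
□□■>■□
□□■■□□
□□□□□□
□□□□□□
[9] □□□□□□
□□□□□□
□□□■■□
□□■■■□
□□■v□□
□□□□□□
□□□□□□
[10] □□□□□□
□□□□□□
□□□■■□
□□■■■□
□□■□>□
□□□□□□
□□□□□□
[11] □□□□□□
□□□□□□
□□□■■□
□□■■■□
□□■□■□
□□□□v□
□□□□□□
[12] □□□□□□
□□□□□□
□□□■■□
□□■■■□
□□■□■□
□□□<■□
□□□□□□
[13] □□□□□□
□□□□□□
□□□■■□
□□■■■□
□□■^■□
□□□■■□
□□□□□□
[14] □□□□□□
□□□□□□
□□□■■□
□□■■■□
□□■■>□
□□□■■□
□□□□□□
[15] □□□□□□
□□□□□□
□□□■■□
□□■■^□
□□■■□□
□□□■■□
□□□□□□
[16] □□□□□□
□□□□□□
□□□■■□
□□■<□□
□□■■□□
□□□■■□
□□□□□□
[17] □□□□□□
□□□□□□
□□□■■□
□□■□□□
□□■v□□
□□□■■□
□□□□□□
[18] □□□□□□
□□□□□□
□□□■■□
□□■□□□
□□■□>□
□□□■■□
□□□□□□
[19] □□□□□□
□□□□□□
□□□■■□
□□■□□□
□□■□■□
□□□■v□
□□□□□□
[20] □□□□□□
□□□□□□
□□□■■□
□□■□□□
□□■□■□
□□□■□>
□□□□□□
[21] □□□□□□
□□□□□□
□□□■■□
□□■□□□
□□■□■□
□□□■□■
□□□□□v
[22] □□□□□□
□□□□□□
□□□■■□
□□■□□□
□□■□■□
□□□■□■
□□□□<■
[23] □□□□□□
□□□□□□
□□□■■□
□□■□□□
□□■□■□
□□□■^■
□□□□■■
[24] □□□□□□
□□□□□□
□□□■■□
□□■□□□
□□■□■□
□□□■■>
□□□□■■
[25] □□□□□□
□□□□□□
□□□■■□
□□■□□□
□□■□■^
□□□■■□
□□□□■■
[26] □□□□□□
□□□□□□
□□□■■□
□□■□□□
>□■□■■
□□□■■□
□□□□■■
[27] □□□□□□
□□□□□□
□□□■■□
□□■□□□
■□■□■■
v□□■■□
□□□□■■
[28] □□□□□□
□□□□□□
□□□■■□
□□■□□□
■□■□■■
■□□■■<
□□□□■■
[29] □□□□□□
□□□□□□
□□□■■□
□□■□□□
■□■□■^
■□□■■■
□□□□■■
[30] □□□□□□
□□□□□□
□□□■■□
□□■□□□
■□■□<□
■□□■■■
□□□□■■
[31] □□□□□□
□□□□□□
□□□■■□
□□■□□□
■□■□□□
■□□■v■
□□□□■■
[32] □□□□□□
□□□□□□
□□□■■□
□□■□□□
■□■□□□
■□□■□>
□□□□■■
[33] □□□□□□
□□□□□□
□□□■■□
□□■□□□
■□■□□^
■□□■□□
□□□□■■
[34] □□□□□□
□□□□□□
□□□■■□
□□■□□□
>□■□□■
■□□■□□
□□□□■■
[35] □□□□□□
□□□□□□
□□□■■□
^□■□□□
□□■□□■
■□□■□□
□□□□■■
[36] □□□□□□
□□□□□□
□□□■■□
■>■□□□
□□■□□■
■□□■□□
□□□□■■
[37] □□□□□□
□□□□□□
□□□■■□
■■■□□□
□v■□□■
■□□■□□
□□□□■■

4,1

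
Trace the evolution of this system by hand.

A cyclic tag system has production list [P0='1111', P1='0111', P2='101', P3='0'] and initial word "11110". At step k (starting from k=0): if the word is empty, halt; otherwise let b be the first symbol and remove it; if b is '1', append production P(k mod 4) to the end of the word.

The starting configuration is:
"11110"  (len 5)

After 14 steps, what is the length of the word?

27

[0] "11110"  (len 5)
[1] "11101111"  (len 8)
[2] "11011110111"  (len 11)
[3] "1011110111101"  (len 13)
[4] "0111101111010"  (len 13)
[5] "111101111010"  (len 12)
[6] "111011110100111"  (len 15)
[7] "11011110100111101"  (len 17)
[8] "10111101001111010"  (len 17)
[9] "01111010011110101111"  (len 20)
[10] "1111010011110101111"  (len 19)
[11] "111010011110101111101"  (len 21)
[12] "110100111101011111010"  (len 21)
[13] "101001111010111110101111"  (len 24)
[14] "010011110101111101011110111"  (len 27)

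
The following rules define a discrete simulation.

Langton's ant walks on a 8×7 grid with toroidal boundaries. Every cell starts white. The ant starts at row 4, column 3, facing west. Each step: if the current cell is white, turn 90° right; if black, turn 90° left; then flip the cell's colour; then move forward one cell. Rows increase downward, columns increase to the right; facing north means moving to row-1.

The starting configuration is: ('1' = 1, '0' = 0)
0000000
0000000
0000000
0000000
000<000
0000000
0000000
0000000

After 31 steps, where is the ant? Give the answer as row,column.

6,4

gen 0: 0000000
0000000
0000000
0000000
000<000
0000000
0000000
0000000
gen 1: 0000000
0000000
0000000
000^000
0001000
0000000
0000000
0000000
gen 2: 0000000
0000000
0000000
0001>00
0001000
0000000
0000000
0000000
gen 3: 0000000
0000000
0000000
0001100
0001v00
0000000
0000000
0000000
gen 4: 0000000
0000000
0000000
0001100
000<100
0000000
0000000
0000000
gen 5: 0000000
0000000
0000000
0001100
0000100
000v000
0000000
0000000
gen 6: 0000000
0000000
0000000
0001100
0000100
00<1000
0000000
0000000
gen 7: 0000000
0000000
0000000
0001100
00^0100
0011000
0000000
0000000
gen 8: 0000000
0000000
0000000
0001100
001>100
0011000
0000000
0000000
gen 9: 0000000
0000000
0000000
0001100
0011100
001v000
0000000
0000000
gen 10: 0000000
0000000
0000000
0001100
0011100
0010>00
0000000
0000000
gen 11: 0000000
0000000
0000000
0001100
0011100
0010100
0000v00
0000000
gen 12: 0000000
0000000
0000000
0001100
0011100
0010100
000<100
0000000
gen 13: 0000000
0000000
0000000
0001100
0011100
001^100
0001100
0000000
gen 14: 0000000
0000000
0000000
0001100
0011100
0011>00
0001100
0000000
gen 15: 0000000
0000000
0000000
0001100
0011^00
0011000
0001100
0000000
gen 16: 0000000
0000000
0000000
0001100
001<000
0011000
0001100
0000000
gen 17: 0000000
0000000
0000000
0001100
0010000
001v000
0001100
0000000
gen 18: 0000000
0000000
0000000
0001100
0010000
0010>00
0001100
0000000
gen 19: 0000000
0000000
0000000
0001100
0010000
0010100
0001v00
0000000
gen 20: 0000000
0000000
0000000
0001100
0010000
0010100
00010>0
0000000
gen 21: 0000000
0000000
0000000
0001100
0010000
0010100
0001010
00000v0
gen 22: 0000000
0000000
0000000
0001100
0010000
0010100
0001010
0000<10
gen 23: 0000000
0000000
0000000
0001100
0010000
0010100
0001^10
0000110
gen 24: 0000000
0000000
0000000
0001100
0010000
0010100
00011>0
0000110
gen 25: 0000000
0000000
0000000
0001100
0010000
00101^0
0001100
0000110
gen 26: 0000000
0000000
0000000
0001100
0010000
001011>
0001100
0000110
gen 27: 0000000
0000000
0000000
0001100
0010000
0010111
000110v
0000110
gen 28: 0000000
0000000
0000000
0001100
0010000
0010111
00011<1
0000110
gen 29: 0000000
0000000
0000000
0001100
0010000
00101^1
0001111
0000110
gen 30: 0000000
0000000
0000000
0001100
0010000
0010<01
0001111
0000110
gen 31: 0000000
0000000
0000000
0001100
0010000
0010001
0001v11
0000110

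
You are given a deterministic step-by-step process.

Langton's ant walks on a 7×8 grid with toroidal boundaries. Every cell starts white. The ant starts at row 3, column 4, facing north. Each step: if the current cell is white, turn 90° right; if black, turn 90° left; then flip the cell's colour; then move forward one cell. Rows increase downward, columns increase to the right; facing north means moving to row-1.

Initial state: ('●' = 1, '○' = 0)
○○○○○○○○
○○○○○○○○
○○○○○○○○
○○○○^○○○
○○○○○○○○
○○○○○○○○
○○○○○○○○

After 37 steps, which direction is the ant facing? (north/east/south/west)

west

t=0: ○○○○○○○○
○○○○○○○○
○○○○○○○○
○○○○^○○○
○○○○○○○○
○○○○○○○○
○○○○○○○○
t=1: ○○○○○○○○
○○○○○○○○
○○○○○○○○
○○○○●>○○
○○○○○○○○
○○○○○○○○
○○○○○○○○
t=2: ○○○○○○○○
○○○○○○○○
○○○○○○○○
○○○○●●○○
○○○○○v○○
○○○○○○○○
○○○○○○○○
t=3: ○○○○○○○○
○○○○○○○○
○○○○○○○○
○○○○●●○○
○○○○<●○○
○○○○○○○○
○○○○○○○○
t=4: ○○○○○○○○
○○○○○○○○
○○○○○○○○
○○○○^●○○
○○○○●●○○
○○○○○○○○
○○○○○○○○
t=5: ○○○○○○○○
○○○○○○○○
○○○○○○○○
○○○<○●○○
○○○○●●○○
○○○○○○○○
○○○○○○○○
t=6: ○○○○○○○○
○○○○○○○○
○○○^○○○○
○○○●○●○○
○○○○●●○○
○○○○○○○○
○○○○○○○○
t=7: ○○○○○○○○
○○○○○○○○
○○○●>○○○
○○○●○●○○
○○○○●●○○
○○○○○○○○
○○○○○○○○
t=8: ○○○○○○○○
○○○○○○○○
○○○●●○○○
○○○●v●○○
○○○○●●○○
○○○○○○○○
○○○○○○○○
t=9: ○○○○○○○○
○○○○○○○○
○○○●●○○○
○○○<●●○○
○○○○●●○○
○○○○○○○○
○○○○○○○○
t=10: ○○○○○○○○
○○○○○○○○
○○○●●○○○
○○○○●●○○
○○○v●●○○
○○○○○○○○
○○○○○○○○
t=11: ○○○○○○○○
○○○○○○○○
○○○●●○○○
○○○○●●○○
○○<●●●○○
○○○○○○○○
○○○○○○○○
t=12: ○○○○○○○○
○○○○○○○○
○○○●●○○○
○○^○●●○○
○○●●●●○○
○○○○○○○○
○○○○○○○○
t=13: ○○○○○○○○
○○○○○○○○
○○○●●○○○
○○●>●●○○
○○●●●●○○
○○○○○○○○
○○○○○○○○
t=14: ○○○○○○○○
○○○○○○○○
○○○●●○○○
○○●●●●○○
○○●v●●○○
○○○○○○○○
○○○○○○○○
t=15: ○○○○○○○○
○○○○○○○○
○○○●●○○○
○○●●●●○○
○○●○>●○○
○○○○○○○○
○○○○○○○○
t=16: ○○○○○○○○
○○○○○○○○
○○○●●○○○
○○●●^●○○
○○●○○●○○
○○○○○○○○
○○○○○○○○
t=17: ○○○○○○○○
○○○○○○○○
○○○●●○○○
○○●<○●○○
○○●○○●○○
○○○○○○○○
○○○○○○○○
t=18: ○○○○○○○○
○○○○○○○○
○○○●●○○○
○○●○○●○○
○○●v○●○○
○○○○○○○○
○○○○○○○○
t=19: ○○○○○○○○
○○○○○○○○
○○○●●○○○
○○●○○●○○
○○<●○●○○
○○○○○○○○
○○○○○○○○
t=20: ○○○○○○○○
○○○○○○○○
○○○●●○○○
○○●○○●○○
○○○●○●○○
○○v○○○○○
○○○○○○○○
t=21: ○○○○○○○○
○○○○○○○○
○○○●●○○○
○○●○○●○○
○○○●○●○○
○<●○○○○○
○○○○○○○○
t=22: ○○○○○○○○
○○○○○○○○
○○○●●○○○
○○●○○●○○
○^○●○●○○
○●●○○○○○
○○○○○○○○
t=23: ○○○○○○○○
○○○○○○○○
○○○●●○○○
○○●○○●○○
○●>●○●○○
○●●○○○○○
○○○○○○○○
t=24: ○○○○○○○○
○○○○○○○○
○○○●●○○○
○○●○○●○○
○●●●○●○○
○●v○○○○○
○○○○○○○○
t=25: ○○○○○○○○
○○○○○○○○
○○○●●○○○
○○●○○●○○
○●●●○●○○
○●○>○○○○
○○○○○○○○
t=26: ○○○○○○○○
○○○○○○○○
○○○●●○○○
○○●○○●○○
○●●●○●○○
○●○●○○○○
○○○v○○○○
t=27: ○○○○○○○○
○○○○○○○○
○○○●●○○○
○○●○○●○○
○●●●○●○○
○●○●○○○○
○○<●○○○○
t=28: ○○○○○○○○
○○○○○○○○
○○○●●○○○
○○●○○●○○
○●●●○●○○
○●^●○○○○
○○●●○○○○
t=29: ○○○○○○○○
○○○○○○○○
○○○●●○○○
○○●○○●○○
○●●●○●○○
○●●>○○○○
○○●●○○○○
t=30: ○○○○○○○○
○○○○○○○○
○○○●●○○○
○○●○○●○○
○●●^○●○○
○●●○○○○○
○○●●○○○○
t=31: ○○○○○○○○
○○○○○○○○
○○○●●○○○
○○●○○●○○
○●<○○●○○
○●●○○○○○
○○●●○○○○
t=32: ○○○○○○○○
○○○○○○○○
○○○●●○○○
○○●○○●○○
○●○○○●○○
○●v○○○○○
○○●●○○○○
t=33: ○○○○○○○○
○○○○○○○○
○○○●●○○○
○○●○○●○○
○●○○○●○○
○●○>○○○○
○○●●○○○○
t=34: ○○○○○○○○
○○○○○○○○
○○○●●○○○
○○●○○●○○
○●○○○●○○
○●○●○○○○
○○●v○○○○
t=35: ○○○○○○○○
○○○○○○○○
○○○●●○○○
○○●○○●○○
○●○○○●○○
○●○●○○○○
○○●○>○○○
t=36: ○○○○v○○○
○○○○○○○○
○○○●●○○○
○○●○○●○○
○●○○○●○○
○●○●○○○○
○○●○●○○○
t=37: ○○○<●○○○
○○○○○○○○
○○○●●○○○
○○●○○●○○
○●○○○●○○
○●○●○○○○
○○●○●○○○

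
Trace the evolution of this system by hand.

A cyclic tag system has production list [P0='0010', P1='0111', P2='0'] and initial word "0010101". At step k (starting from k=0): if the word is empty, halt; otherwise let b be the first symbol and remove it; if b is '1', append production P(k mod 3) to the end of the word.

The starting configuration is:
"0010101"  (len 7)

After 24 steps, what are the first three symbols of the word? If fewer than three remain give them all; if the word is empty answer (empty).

000

k=0  "0010101"  (len 7)
k=1  "010101"  (len 6)
k=2  "10101"  (len 5)
k=3  "01010"  (len 5)
k=4  "1010"  (len 4)
k=5  "0100111"  (len 7)
k=6  "100111"  (len 6)
k=7  "001110010"  (len 9)
k=8  "01110010"  (len 8)
k=9  "1110010"  (len 7)
k=10  "1100100010"  (len 10)
k=11  "1001000100111"  (len 13)
k=12  "0010001001110"  (len 13)
k=13  "010001001110"  (len 12)
k=14  "10001001110"  (len 11)
k=15  "00010011100"  (len 11)
k=16  "0010011100"  (len 10)
k=17  "010011100"  (len 9)
k=18  "10011100"  (len 8)
k=19  "00111000010"  (len 11)
k=20  "0111000010"  (len 10)
k=21  "111000010"  (len 9)
k=22  "110000100010"  (len 12)
k=23  "100001000100111"  (len 15)
k=24  "000010001001110"  (len 15)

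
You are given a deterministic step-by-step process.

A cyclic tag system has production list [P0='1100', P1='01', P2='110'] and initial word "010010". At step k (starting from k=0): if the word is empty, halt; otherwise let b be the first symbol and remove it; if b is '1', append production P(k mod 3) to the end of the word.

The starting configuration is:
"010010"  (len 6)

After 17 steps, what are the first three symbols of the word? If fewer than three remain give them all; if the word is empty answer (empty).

t=0: "010010"  (len 6)
t=1: "10010"  (len 5)
t=2: "001001"  (len 6)
t=3: "01001"  (len 5)
t=4: "1001"  (len 4)
t=5: "00101"  (len 5)
t=6: "0101"  (len 4)
t=7: "101"  (len 3)
t=8: "0101"  (len 4)
t=9: "101"  (len 3)
t=10: "011100"  (len 6)
t=11: "11100"  (len 5)
t=12: "1100110"  (len 7)
t=13: "1001101100"  (len 10)
t=14: "00110110001"  (len 11)
t=15: "0110110001"  (len 10)
t=16: "110110001"  (len 9)
t=17: "1011000101"  (len 10)

101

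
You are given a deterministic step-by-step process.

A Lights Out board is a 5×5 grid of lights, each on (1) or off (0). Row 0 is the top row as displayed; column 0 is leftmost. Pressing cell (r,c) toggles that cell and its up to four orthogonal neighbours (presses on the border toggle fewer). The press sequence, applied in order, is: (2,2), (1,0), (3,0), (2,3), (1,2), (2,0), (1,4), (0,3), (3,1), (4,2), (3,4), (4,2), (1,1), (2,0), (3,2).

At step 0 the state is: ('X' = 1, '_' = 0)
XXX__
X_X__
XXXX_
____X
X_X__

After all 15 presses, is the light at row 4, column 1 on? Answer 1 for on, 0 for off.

1

gen 0: XXX__
X_X__
XXXX_
____X
X_X__
gen 1: XXX__
X____
X____
__X_X
X_X__
gen 2: _XX__
_X___
_____
__X_X
X_X__
gen 3: _XX__
_X___
X____
XXX_X
__X__
gen 4: _XX__
_X_X_
X_XXX
XXXXX
__X__
gen 5: _X___
__X__
X__XX
XXXXX
__X__
gen 6: _X___
X_X__
_X_XX
_XXXX
__X__
gen 7: _X__X
X_XXX
_X_X_
_XXXX
__X__
gen 8: _XXX_
X_X_X
_X_X_
_XXXX
__X__
gen 9: _XXX_
X_X_X
___X_
X__XX
_XX__
gen 10: _XXX_
X_X_X
___X_
X_XXX
___X_
gen 11: _XXX_
X_X_X
___XX
X_X__
___XX
gen 12: _XXX_
X_X_X
___XX
X____
_XX_X
gen 13: __XX_
_X__X
_X_XX
X____
_XX_X
gen 14: __XX_
XX__X
X__XX
_____
_XX_X
gen 15: __XX_
XX__X
X_XXX
_XXX_
_X__X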